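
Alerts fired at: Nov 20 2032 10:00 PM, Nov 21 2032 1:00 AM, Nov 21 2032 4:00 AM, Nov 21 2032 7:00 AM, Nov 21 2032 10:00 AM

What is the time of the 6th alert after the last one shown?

Gaps: 3, 3, 3, 3 hours — each event is 3 hours after the previous one.
Nov 21 2032 10:00 AM + 3 h = Nov 21 2032 1:00 PM.
Nov 21 2032 1:00 PM + 3 h = Nov 21 2032 4:00 PM.
Nov 21 2032 4:00 PM + 3 h = Nov 21 2032 7:00 PM.
Nov 21 2032 7:00 PM + 3 h = Nov 21 2032 10:00 PM.
Nov 21 2032 10:00 PM + 3 h = Nov 22 2032 1:00 AM.
Nov 22 2032 1:00 AM + 3 h = Nov 22 2032 4:00 AM.

Nov 22 2032 4:00 AM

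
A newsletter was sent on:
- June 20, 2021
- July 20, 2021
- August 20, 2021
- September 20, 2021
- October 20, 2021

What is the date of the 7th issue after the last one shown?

The day-of-month is always 20 (30, 31, 31, 30 days between events).
So this recurs on the 20th of each month.
Next: November 2021 → November 20, 2021.
Next: December 2021 → December 20, 2021.
Next: January 2022 → January 20, 2022.
Next: February 2022 → February 20, 2022.
March 2022: March 20, 2022.
April 2022: April 20, 2022.
Next: May 2022 → May 20, 2022.

May 20, 2022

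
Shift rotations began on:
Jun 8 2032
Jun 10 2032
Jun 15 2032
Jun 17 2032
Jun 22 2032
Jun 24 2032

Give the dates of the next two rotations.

Every event lands on a Tuesday or Thursday (gaps cycle 2, 5, 2, 5, 2).
So the schedule is: every Tuesday and Thursday.
Next Tuesday: Jun 29 2032.
The following Thursday is Jul 1 2032.

Jun 29 2032, Jul 1 2032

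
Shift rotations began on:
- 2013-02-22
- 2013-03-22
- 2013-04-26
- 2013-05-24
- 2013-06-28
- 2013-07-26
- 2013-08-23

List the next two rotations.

2013-09-27, 2013-10-25

Gaps: 28, 35, 28, 35, 28, 28 days — a mix of 28 and 35. Every date is a Friday.
Each is the 4th Friday of its month.
September 2013 — 4th Friday is 2013-09-27.
October 2013 — 4th Friday is 2013-10-25.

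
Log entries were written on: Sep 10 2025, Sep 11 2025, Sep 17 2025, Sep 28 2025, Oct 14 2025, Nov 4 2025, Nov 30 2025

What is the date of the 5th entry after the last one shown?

Gaps: 1, 6, 11, 16, 21, 26 days — each gap is 5 larger than the previous one.
Next gap: 31 days. Nov 30 2025 + 31 days = Dec 31 2025.
Next gap: 36 days. Dec 31 2025 + 36 days = Feb 5 2026.
Next gap: 41 days. Feb 5 2026 + 41 days = Mar 18 2026.
Next gap: 46 days. Mar 18 2026 + 46 days = May 3 2026.
Next gap: 51 days. May 3 2026 + 51 days = Jun 23 2026.

Jun 23 2026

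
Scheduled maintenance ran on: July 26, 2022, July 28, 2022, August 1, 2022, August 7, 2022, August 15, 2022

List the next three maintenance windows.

Gaps: 2, 4, 6, 8 days — each gap is 2 larger than the previous one.
Next gap: 10 days. August 15, 2022 + 10 days = August 25, 2022.
Next gap: 12 days. August 25, 2022 + 12 days = September 6, 2022.
Next gap: 14 days. September 6, 2022 + 14 days = September 20, 2022.

August 25, 2022; September 6, 2022; September 20, 2022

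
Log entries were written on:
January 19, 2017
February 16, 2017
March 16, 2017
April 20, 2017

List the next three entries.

May 18, 2017; June 15, 2017; July 20, 2017

All dates are Thursdays, 28, 28, 35 days apart.
Specifically, the 3rd Thursday of each month.
May 2017 — 3rd Thursday is May 18, 2017.
3rd Thursday of June 2017: June 15, 2017.
July 2017 — 3rd Thursday is July 20, 2017.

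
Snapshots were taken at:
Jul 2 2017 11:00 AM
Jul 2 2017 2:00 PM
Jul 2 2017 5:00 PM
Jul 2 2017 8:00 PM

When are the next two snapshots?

Jul 2 2017 11:00 PM, Jul 3 2017 2:00 AM

Spacing: 3, 3, 3 h — constant 3 h.
Jul 2 2017 8:00 PM + 3 h = Jul 2 2017 11:00 PM.
Jul 2 2017 11:00 PM + 3 h = Jul 3 2017 2:00 AM.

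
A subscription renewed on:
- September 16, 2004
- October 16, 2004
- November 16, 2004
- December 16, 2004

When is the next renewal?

The day-of-month is always 16 (30, 31, 30 days between events).
So this recurs on the 16th of each month.
Next: January 2005 → January 16, 2005.

January 16, 2005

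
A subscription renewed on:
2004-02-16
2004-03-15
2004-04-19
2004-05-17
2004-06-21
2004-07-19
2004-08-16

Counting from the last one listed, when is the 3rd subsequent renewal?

These are Mondays at 28- or 35-day spacing (28, 35, 28, 35, 28, 28).
The pattern: 3rd Monday of the month.
September 2004 — 3rd Monday is 2004-09-20.
October 2004 — 3rd Monday is 2004-10-18.
November 2004 — 3rd Monday is 2004-11-15.

2004-11-15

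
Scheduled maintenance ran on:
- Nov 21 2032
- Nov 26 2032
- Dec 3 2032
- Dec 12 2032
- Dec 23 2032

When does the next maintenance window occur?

Jan 5 2033

Intervals are 5, 7, 9, 11 days — an arithmetic progression with common difference 2.
Next gap: 13 days. Dec 23 2032 + 13 days = Jan 5 2033.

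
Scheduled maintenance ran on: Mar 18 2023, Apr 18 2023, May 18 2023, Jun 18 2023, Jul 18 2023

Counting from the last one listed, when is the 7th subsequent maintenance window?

Each date is the 18th; the gaps (31, 30, 31, 30) track the month lengths.
The rule is the 18th of each month.
August 2023: Aug 18 2023.
Next: September 2023 → Sep 18 2023.
October 2023: Oct 18 2023.
November 2023: Nov 18 2023.
Next: December 2023 → Dec 18 2023.
Next: January 2024 → Jan 18 2024.
February 2024: Feb 18 2024.

Feb 18 2024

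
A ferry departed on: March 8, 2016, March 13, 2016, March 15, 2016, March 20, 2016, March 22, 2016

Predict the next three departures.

March 27, 2016; March 29, 2016; April 3, 2016

Every event lands on a Tuesday or Sunday (gaps cycle 5, 2, 5, 2).
So the schedule is: every Tuesday and Sunday.
Next Sunday: March 27, 2016.
The following Tuesday is March 29, 2016.
The following Sunday is April 3, 2016.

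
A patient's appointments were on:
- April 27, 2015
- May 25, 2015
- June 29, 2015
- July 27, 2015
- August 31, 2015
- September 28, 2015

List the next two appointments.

Every date is a Monday; gaps 28, 35, 28, 35, 28 days.
Each is the last Monday of its month (at least one falls on the 29th or later, ruling out '4th Monday').
October 2015 ends with Monday October 26, 2015.
Last Monday of November 2015: November 30, 2015.

October 26, 2015; November 30, 2015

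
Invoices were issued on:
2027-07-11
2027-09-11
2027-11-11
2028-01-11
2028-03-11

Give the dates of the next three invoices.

2028-05-11, 2028-07-11, 2028-09-11

Gaps: 62, 61, 61, 60 days — not constant. Every event is on the 11th of the month.
Pattern: the 11th of every 2 months.
May 2028: 2028-05-11.
July 2028: 2028-07-11.
Next: September 2028 → 2028-09-11.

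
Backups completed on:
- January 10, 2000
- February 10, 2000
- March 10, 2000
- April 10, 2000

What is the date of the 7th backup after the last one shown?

The day-of-month is always 10 (31, 29, 31 days between events).
So this recurs on the 10th of each month.
Next: May 2000 → May 10, 2000.
June 2000: June 10, 2000.
Next: July 2000 → July 10, 2000.
August 2000: August 10, 2000.
September 2000: September 10, 2000.
Next: October 2000 → October 10, 2000.
November 2000: November 10, 2000.

November 10, 2000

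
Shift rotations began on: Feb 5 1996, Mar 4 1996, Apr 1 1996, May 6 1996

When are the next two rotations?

These are Mondays at 28- or 35-day spacing (28, 28, 35).
The pattern: 1st Monday of the month.
June 1996 — 1st Monday is Jun 3 1996.
July 1996 — 1st Monday is Jul 1 1996.

Jun 3 1996, Jul 1 1996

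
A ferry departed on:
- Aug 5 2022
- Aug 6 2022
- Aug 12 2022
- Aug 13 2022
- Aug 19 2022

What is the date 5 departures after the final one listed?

Sep 3 2022

Gaps: 1, 6, 1, 6 days — not constant, but cyclic with period 2.
The events fall on every Friday and Saturday.
The following Saturday is Aug 20 2022.
The following Friday is Aug 26 2022.
The following Saturday is Aug 27 2022.
The following Friday is Sep 2 2022.
The following Saturday is Sep 3 2022.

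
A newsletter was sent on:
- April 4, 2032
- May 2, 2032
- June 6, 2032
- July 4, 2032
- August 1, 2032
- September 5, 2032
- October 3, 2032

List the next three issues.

These are Sundays at 28- or 35-day spacing (28, 35, 28, 28, 35, 28).
The pattern: 1st Sunday of the month.
November 2032 — 1st Sunday is November 7, 2032.
December 2032 — 1st Sunday is December 5, 2032.
1st Sunday of January 2033: January 2, 2033.

November 7, 2032; December 5, 2032; January 2, 2033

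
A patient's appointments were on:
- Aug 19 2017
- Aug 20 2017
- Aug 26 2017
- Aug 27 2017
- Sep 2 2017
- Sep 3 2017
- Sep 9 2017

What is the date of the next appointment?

Sep 10 2017

Gaps: 1, 6, 1, 6, 1, 6 days — not constant, but cyclic with period 2.
The events fall on every Saturday and Sunday.
The following Sunday is Sep 10 2017.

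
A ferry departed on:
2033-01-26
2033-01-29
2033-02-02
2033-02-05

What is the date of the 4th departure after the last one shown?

2033-02-19

The gap pattern 3, 4, 3 repeats every 2 events.
These are the Wednesdays and Saturdays of each week.
The following Wednesday is 2033-02-09.
The following Saturday is 2033-02-12.
Next Wednesday: 2033-02-16.
Next Saturday: 2033-02-19.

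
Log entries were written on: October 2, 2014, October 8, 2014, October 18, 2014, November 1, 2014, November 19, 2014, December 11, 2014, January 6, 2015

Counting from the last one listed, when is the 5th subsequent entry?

The spacing grows by 4 each time: 6, 10, 14, 18, 22, 26 days.
Next gap: 30 days. January 6, 2015 + 30 days = February 5, 2015.
Next gap: 34 days. February 5, 2015 + 34 days = March 11, 2015.
Next gap: 38 days. March 11, 2015 + 38 days = April 18, 2015.
Next gap: 42 days. April 18, 2015 + 42 days = May 30, 2015.
Next gap: 46 days. May 30, 2015 + 46 days = July 15, 2015.

July 15, 2015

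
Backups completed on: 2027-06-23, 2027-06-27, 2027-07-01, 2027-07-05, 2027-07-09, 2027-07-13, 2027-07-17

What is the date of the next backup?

Gaps between consecutive events: 4, 4, 4, 4, 4, 4 days — a constant 4-day interval.
2027-07-17 + 4 days = 2027-07-21.

2027-07-21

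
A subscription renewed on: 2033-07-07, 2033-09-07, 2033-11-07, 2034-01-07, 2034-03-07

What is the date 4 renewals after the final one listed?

2034-11-07

Each date is the 7th; the gaps (62, 61, 61, 59) track the month lengths.
The rule is the 7th of every 2 months.
Next: May 2034 → 2034-05-07.
July 2034: 2034-07-07.
September 2034: 2034-09-07.
November 2034: 2034-11-07.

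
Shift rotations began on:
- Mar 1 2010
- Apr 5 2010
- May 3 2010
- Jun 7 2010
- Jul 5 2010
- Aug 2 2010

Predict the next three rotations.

Gaps: 35, 28, 35, 28, 28 days — a mix of 28 and 35. Every date is a Monday.
Each is the 1st Monday of its month.
September 2010 — 1st Monday is Sep 6 2010.
1st Monday of October 2010: Oct 4 2010.
1st Monday of November 2010: Nov 1 2010.

Sep 6 2010, Oct 4 2010, Nov 1 2010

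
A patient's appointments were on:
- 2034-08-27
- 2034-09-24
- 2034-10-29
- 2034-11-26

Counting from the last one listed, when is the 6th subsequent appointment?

2035-05-27

All Sundays; the gaps (28, 35, 28) vary with month length.
This is the last Sunday of each month.
December 2034 ends with Sunday 2034-12-31.
January 2035 ends with Sunday 2035-01-28.
February 2035 ends with Sunday 2035-02-25.
Last Sunday of March 2035: 2035-03-25.
Last Sunday of April 2035: 2035-04-29.
Last Sunday of May 2035: 2035-05-27.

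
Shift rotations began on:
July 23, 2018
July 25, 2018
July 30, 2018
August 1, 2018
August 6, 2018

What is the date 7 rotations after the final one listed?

Gaps: 2, 5, 2, 5 days — not constant, but cyclic with period 2.
The events fall on every Monday and Wednesday.
The following Wednesday is August 8, 2018.
The following Monday is August 13, 2018.
The following Wednesday is August 15, 2018.
The following Monday is August 20, 2018.
Next Wednesday: August 22, 2018.
Next Monday: August 27, 2018.
The following Wednesday is August 29, 2018.

August 29, 2018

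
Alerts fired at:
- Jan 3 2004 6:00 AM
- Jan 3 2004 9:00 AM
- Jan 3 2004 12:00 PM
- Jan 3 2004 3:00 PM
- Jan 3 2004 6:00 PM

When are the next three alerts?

Gaps: 3, 3, 3, 3 hours — each event is 3 hours after the previous one.
Jan 3 2004 6:00 PM + 3 h = Jan 3 2004 9:00 PM.
Jan 3 2004 9:00 PM + 3 h = Jan 4 2004 12:00 AM.
Jan 4 2004 12:00 AM + 3 h = Jan 4 2004 3:00 AM.

Jan 3 2004 9:00 PM, Jan 4 2004 12:00 AM, Jan 4 2004 3:00 AM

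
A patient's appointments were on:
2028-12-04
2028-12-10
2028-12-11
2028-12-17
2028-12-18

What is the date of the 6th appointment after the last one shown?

2029-01-08

Gaps: 6, 1, 6, 1 days — not constant, but cyclic with period 2.
The events fall on every Monday and Sunday.
The following Sunday is 2028-12-24.
Next Monday: 2028-12-25.
The following Sunday is 2028-12-31.
The following Monday is 2029-01-01.
The following Sunday is 2029-01-07.
Next Monday: 2029-01-08.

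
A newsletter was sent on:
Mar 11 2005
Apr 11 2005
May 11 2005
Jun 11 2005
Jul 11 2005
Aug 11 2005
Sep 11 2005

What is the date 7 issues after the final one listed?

Each date is the 11th; the gaps (31, 30, 31, 30, 31, 31) track the month lengths.
The rule is the 11th of each month.
October 2005: Oct 11 2005.
November 2005: Nov 11 2005.
December 2005: Dec 11 2005.
January 2006: Jan 11 2006.
February 2006: Feb 11 2006.
March 2006: Mar 11 2006.
Next: April 2006 → Apr 11 2006.

Apr 11 2006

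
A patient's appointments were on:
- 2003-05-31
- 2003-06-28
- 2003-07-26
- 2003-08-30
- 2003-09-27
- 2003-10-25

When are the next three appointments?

2003-11-29, 2003-12-27, 2004-01-31

These are Saturdays with 28, 28, 35, 28, 28-day gaps.
Each is the final Saturday of its month — 2003-05-31 is past the 28th, so '4th Saturday' doesn't fit.
November 2003 ends with Saturday 2003-11-29.
Last Saturday of December 2003: 2003-12-27.
Last Saturday of January 2004: 2004-01-31.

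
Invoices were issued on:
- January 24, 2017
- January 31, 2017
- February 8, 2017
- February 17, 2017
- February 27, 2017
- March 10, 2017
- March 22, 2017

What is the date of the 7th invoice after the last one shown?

July 12, 2017

The spacing grows by 1 each time: 7, 8, 9, 10, 11, 12 days.
Next gap: 13 days. March 22, 2017 + 13 days = April 4, 2017.
Next gap: 14 days. April 4, 2017 + 14 days = April 18, 2017.
Next gap: 15 days. April 18, 2017 + 15 days = May 3, 2017.
Next gap: 16 days. May 3, 2017 + 16 days = May 19, 2017.
Next gap: 17 days. May 19, 2017 + 17 days = June 5, 2017.
Next gap: 18 days. June 5, 2017 + 18 days = June 23, 2017.
Next gap: 19 days. June 23, 2017 + 19 days = July 12, 2017.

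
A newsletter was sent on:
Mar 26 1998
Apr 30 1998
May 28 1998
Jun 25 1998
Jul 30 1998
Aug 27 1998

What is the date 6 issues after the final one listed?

These are Thursdays with 35, 28, 28, 35, 28-day gaps.
Each is the final Thursday of its month — Apr 30 1998 is past the 28th, so '4th Thursday' doesn't fit.
September 1998 ends with Thursday Sep 24 1998.
Last Thursday of October 1998: Oct 29 1998.
Last Thursday of November 1998: Nov 26 1998.
December 1998 ends with Thursday Dec 31 1998.
January 1999 ends with Thursday Jan 28 1999.
February 1999 ends with Thursday Feb 25 1999.

Feb 25 1999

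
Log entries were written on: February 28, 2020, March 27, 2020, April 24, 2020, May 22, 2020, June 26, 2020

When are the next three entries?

July 24, 2020; August 28, 2020; September 25, 2020

These are Fridays at 28- or 35-day spacing (28, 28, 28, 35).
The pattern: 4th Friday of the month.
July 2020 — 4th Friday is July 24, 2020.
August 2020 — 4th Friday is August 28, 2020.
September 2020 — 4th Friday is September 25, 2020.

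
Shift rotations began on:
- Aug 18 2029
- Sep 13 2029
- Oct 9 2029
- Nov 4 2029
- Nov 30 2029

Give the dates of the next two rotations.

Gaps between consecutive events: 26, 26, 26, 26 days — a constant 26-day interval.
Nov 30 2029 + 26 days = Dec 26 2029.
Dec 26 2029 + 26 days = Jan 21 2030.

Dec 26 2029, Jan 21 2030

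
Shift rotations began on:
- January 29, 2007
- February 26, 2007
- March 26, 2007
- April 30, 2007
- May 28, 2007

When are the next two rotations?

June 25, 2007; July 30, 2007

Every date is a Monday; gaps 28, 28, 35, 28 days.
Each is the last Monday of its month (at least one falls on the 29th or later, ruling out '4th Monday').
June 2007 ends with Monday June 25, 2007.
July 2007 ends with Monday July 30, 2007.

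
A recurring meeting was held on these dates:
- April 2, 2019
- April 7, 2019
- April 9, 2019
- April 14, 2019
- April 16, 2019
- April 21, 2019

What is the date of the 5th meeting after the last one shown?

The gap pattern 5, 2, 5, 2, 5 repeats every 2 events.
These are the Tuesdays and Sundays of each week.
Next Tuesday: April 23, 2019.
Next Sunday: April 28, 2019.
The following Tuesday is April 30, 2019.
The following Sunday is May 5, 2019.
The following Tuesday is May 7, 2019.

May 7, 2019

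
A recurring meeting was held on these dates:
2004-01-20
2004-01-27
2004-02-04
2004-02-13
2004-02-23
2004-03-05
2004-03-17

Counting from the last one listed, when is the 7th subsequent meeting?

Intervals are 7, 8, 9, 10, 11, 12 days — an arithmetic progression with common difference 1.
Next gap: 13 days. 2004-03-17 + 13 days = 2004-03-30.
Next gap: 14 days. 2004-03-30 + 14 days = 2004-04-13.
Next gap: 15 days. 2004-04-13 + 15 days = 2004-04-28.
Next gap: 16 days. 2004-04-28 + 16 days = 2004-05-14.
Next gap: 17 days. 2004-05-14 + 17 days = 2004-05-31.
Next gap: 18 days. 2004-05-31 + 18 days = 2004-06-18.
Next gap: 19 days. 2004-06-18 + 19 days = 2004-07-07.

2004-07-07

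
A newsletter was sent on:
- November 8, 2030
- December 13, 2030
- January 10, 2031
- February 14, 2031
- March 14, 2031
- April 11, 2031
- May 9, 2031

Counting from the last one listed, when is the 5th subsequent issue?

October 10, 2031

These are Fridays at 28- or 35-day spacing (35, 28, 35, 28, 28, 28).
The pattern: 2nd Friday of the month.
June 2031 — 2nd Friday is June 13, 2031.
July 2031 — 2nd Friday is July 11, 2031.
August 2031 — 2nd Friday is August 8, 2031.
September 2031 — 2nd Friday is September 12, 2031.
October 2031 — 2nd Friday is October 10, 2031.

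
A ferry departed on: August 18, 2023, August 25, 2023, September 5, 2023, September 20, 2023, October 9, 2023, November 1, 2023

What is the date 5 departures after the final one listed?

April 24, 2024

Gaps: 7, 11, 15, 19, 23 days — each gap is 4 larger than the previous one.
Next gap: 27 days. November 1, 2023 + 27 days = November 28, 2023.
Next gap: 31 days. November 28, 2023 + 31 days = December 29, 2023.
Next gap: 35 days. December 29, 2023 + 35 days = February 2, 2024.
Next gap: 39 days. February 2, 2024 + 39 days = March 12, 2024.
Next gap: 43 days. March 12, 2024 + 43 days = April 24, 2024.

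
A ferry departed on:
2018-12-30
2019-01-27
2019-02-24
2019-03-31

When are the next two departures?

Every date is a Sunday; gaps 28, 28, 35 days.
Each is the last Sunday of its month (at least one falls on the 29th or later, ruling out '4th Sunday').
Last Sunday of April 2019: 2019-04-28.
Last Sunday of May 2019: 2019-05-26.

2019-04-28, 2019-05-26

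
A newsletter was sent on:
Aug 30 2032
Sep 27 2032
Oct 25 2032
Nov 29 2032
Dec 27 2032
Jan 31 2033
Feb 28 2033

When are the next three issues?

Mar 28 2033, Apr 25 2033, May 30 2033

Every date is a Monday; gaps 28, 28, 35, 28, 35, 28 days.
Each is the last Monday of its month (at least one falls on the 29th or later, ruling out '4th Monday').
Last Monday of March 2033: Mar 28 2033.
Last Monday of April 2033: Apr 25 2033.
May 2033 ends with Monday May 30 2033.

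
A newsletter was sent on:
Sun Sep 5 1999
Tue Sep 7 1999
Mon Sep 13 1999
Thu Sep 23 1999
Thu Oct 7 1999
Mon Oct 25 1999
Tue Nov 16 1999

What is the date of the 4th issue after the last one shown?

Thu Mar 23 2000

Gaps: 2, 6, 10, 14, 18, 22 days — each gap is 4 larger than the previous one.
Next gap: 26 days. Tue Nov 16 1999 + 26 days = Sun Dec 12 1999.
Next gap: 30 days. Sun Dec 12 1999 + 30 days = Tue Jan 11 2000.
Next gap: 34 days. Tue Jan 11 2000 + 34 days = Mon Feb 14 2000.
Next gap: 38 days. Mon Feb 14 2000 + 38 days = Thu Mar 23 2000.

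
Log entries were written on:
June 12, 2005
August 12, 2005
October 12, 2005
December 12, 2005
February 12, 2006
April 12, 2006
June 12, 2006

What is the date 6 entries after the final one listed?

The day-of-month is always 12 (61, 61, 61, 62, 59, 61 days between events).
So this recurs on the 12th of every 2 months.
Next: August 2006 → August 12, 2006.
October 2006: October 12, 2006.
Next: December 2006 → December 12, 2006.
Next: February 2007 → February 12, 2007.
April 2007: April 12, 2007.
Next: June 2007 → June 12, 2007.

June 12, 2007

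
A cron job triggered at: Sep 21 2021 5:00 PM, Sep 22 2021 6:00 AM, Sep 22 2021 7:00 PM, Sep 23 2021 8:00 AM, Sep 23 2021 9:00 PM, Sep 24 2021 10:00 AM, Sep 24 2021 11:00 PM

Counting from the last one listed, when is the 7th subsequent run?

Gaps: 13, 13, 13, 13, 13, 13 hours — each event is 13 hours after the previous one.
Sep 24 2021 11:00 PM + 13 h = Sep 25 2021 12:00 PM.
Sep 25 2021 12:00 PM + 13 h = Sep 26 2021 1:00 AM.
Sep 26 2021 1:00 AM + 13 h = Sep 26 2021 2:00 PM.
Sep 26 2021 2:00 PM + 13 h = Sep 27 2021 3:00 AM.
Sep 27 2021 3:00 AM + 13 h = Sep 27 2021 4:00 PM.
Sep 27 2021 4:00 PM + 13 h = Sep 28 2021 5:00 AM.
Sep 28 2021 5:00 AM + 13 h = Sep 28 2021 6:00 PM.

Sep 28 2021 6:00 PM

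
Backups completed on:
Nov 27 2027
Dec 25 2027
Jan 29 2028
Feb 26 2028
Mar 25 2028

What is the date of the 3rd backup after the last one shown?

All Saturdays; the gaps (28, 35, 28, 28) vary with month length.
This is the last Saturday of each month.
Last Saturday of April 2028: Apr 29 2028.
May 2028 ends with Saturday May 27 2028.
June 2028 ends with Saturday Jun 24 2028.

Jun 24 2028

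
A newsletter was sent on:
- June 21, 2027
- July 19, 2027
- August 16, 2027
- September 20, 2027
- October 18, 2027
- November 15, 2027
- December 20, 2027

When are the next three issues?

January 17, 2028; February 21, 2028; March 20, 2028

Gaps: 28, 28, 35, 28, 28, 35 days — a mix of 28 and 35. Every date is a Monday.
Each is the 3rd Monday of its month.
3rd Monday of January 2028: January 17, 2028.
3rd Monday of February 2028: February 21, 2028.
3rd Monday of March 2028: March 20, 2028.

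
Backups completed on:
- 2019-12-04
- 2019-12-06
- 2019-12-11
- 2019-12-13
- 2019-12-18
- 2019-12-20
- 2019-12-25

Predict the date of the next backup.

Every event lands on a Wednesday or Friday (gaps cycle 2, 5, 2, 5, 2, 5).
So the schedule is: every Wednesday and Friday.
Next Friday: 2019-12-27.

2019-12-27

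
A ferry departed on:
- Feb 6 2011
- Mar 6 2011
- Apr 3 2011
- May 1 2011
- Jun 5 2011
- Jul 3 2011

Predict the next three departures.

These are Sundays at 28- or 35-day spacing (28, 28, 28, 35, 28).
The pattern: 1st Sunday of the month.
August 2011 — 1st Sunday is Aug 7 2011.
September 2011 — 1st Sunday is Sep 4 2011.
October 2011 — 1st Sunday is Oct 2 2011.

Aug 7 2011, Sep 4 2011, Oct 2 2011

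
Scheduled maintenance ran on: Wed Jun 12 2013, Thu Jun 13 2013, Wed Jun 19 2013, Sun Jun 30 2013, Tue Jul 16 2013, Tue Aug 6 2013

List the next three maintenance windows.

Intervals are 1, 6, 11, 16, 21 days — an arithmetic progression with common difference 5.
Next gap: 26 days. Tue Aug 6 2013 + 26 days = Sun Sep 1 2013.
Next gap: 31 days. Sun Sep 1 2013 + 31 days = Wed Oct 2 2013.
Next gap: 36 days. Wed Oct 2 2013 + 36 days = Thu Nov 7 2013.

Sun Sep 1 2013, Wed Oct 2 2013, Thu Nov 7 2013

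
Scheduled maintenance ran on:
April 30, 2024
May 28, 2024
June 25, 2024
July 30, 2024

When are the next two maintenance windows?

These are Tuesdays with 28, 28, 35-day gaps.
Each is the final Tuesday of its month — April 30, 2024 is past the 28th, so '4th Tuesday' doesn't fit.
August 2024 ends with Tuesday August 27, 2024.
September 2024 ends with Tuesday September 24, 2024.

August 27, 2024; September 24, 2024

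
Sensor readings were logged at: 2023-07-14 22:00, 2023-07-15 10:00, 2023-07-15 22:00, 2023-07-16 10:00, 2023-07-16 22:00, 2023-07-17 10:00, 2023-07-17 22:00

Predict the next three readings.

2023-07-18 10:00, 2023-07-18 22:00, 2023-07-19 10:00

Gaps: 12, 12, 12, 12, 12, 12 hours — each event is 12 hours after the previous one.
2023-07-17 22:00 + 12 h = 2023-07-18 10:00.
2023-07-18 10:00 + 12 h = 2023-07-18 22:00.
2023-07-18 22:00 + 12 h = 2023-07-19 10:00.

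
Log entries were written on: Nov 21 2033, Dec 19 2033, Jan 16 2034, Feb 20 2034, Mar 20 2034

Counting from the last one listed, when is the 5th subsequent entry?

These are Mondays at 28- or 35-day spacing (28, 28, 35, 28).
The pattern: 3rd Monday of the month.
April 2034 — 3rd Monday is Apr 17 2034.
May 2034 — 3rd Monday is May 15 2034.
3rd Monday of June 2034: Jun 19 2034.
July 2034 — 3rd Monday is Jul 17 2034.
August 2034 — 3rd Monday is Aug 21 2034.

Aug 21 2034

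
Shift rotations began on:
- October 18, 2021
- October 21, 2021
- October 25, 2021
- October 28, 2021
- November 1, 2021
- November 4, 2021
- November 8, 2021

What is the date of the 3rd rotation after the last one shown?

November 18, 2021

Every event lands on a Monday or Thursday (gaps cycle 3, 4, 3, 4, 3, 4).
So the schedule is: every Monday and Thursday.
The following Thursday is November 11, 2021.
Next Monday: November 15, 2021.
Next Thursday: November 18, 2021.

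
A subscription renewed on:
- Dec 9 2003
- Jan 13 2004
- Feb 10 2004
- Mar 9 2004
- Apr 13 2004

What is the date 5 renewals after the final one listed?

Gaps: 35, 28, 28, 35 days — a mix of 28 and 35. Every date is a Tuesday.
Each is the 2nd Tuesday of its month.
May 2004 — 2nd Tuesday is May 11 2004.
June 2004 — 2nd Tuesday is Jun 8 2004.
July 2004 — 2nd Tuesday is Jul 13 2004.
August 2004 — 2nd Tuesday is Aug 10 2004.
2nd Tuesday of September 2004: Sep 14 2004.

Sep 14 2004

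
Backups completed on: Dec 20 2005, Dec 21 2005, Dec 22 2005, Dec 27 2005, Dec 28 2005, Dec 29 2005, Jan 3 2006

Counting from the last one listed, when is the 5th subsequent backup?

The gap pattern 1, 1, 5, 1, 1, 5 repeats every 3 events.
These are the Tuesdays, Wednesdays and Thursdays of each week.
Next Wednesday: Jan 4 2006.
Next Thursday: Jan 5 2006.
The following Tuesday is Jan 10 2006.
The following Wednesday is Jan 11 2006.
The following Thursday is Jan 12 2006.

Jan 12 2006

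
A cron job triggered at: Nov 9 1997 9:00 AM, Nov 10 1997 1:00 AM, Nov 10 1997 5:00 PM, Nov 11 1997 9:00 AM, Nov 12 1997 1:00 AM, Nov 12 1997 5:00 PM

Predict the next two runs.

Spacing: 16, 16, 16, 16, 16 h — constant 16 h.
Nov 12 1997 5:00 PM + 16 h = Nov 13 1997 9:00 AM.
Nov 13 1997 9:00 AM + 16 h = Nov 14 1997 1:00 AM.

Nov 13 1997 9:00 AM, Nov 14 1997 1:00 AM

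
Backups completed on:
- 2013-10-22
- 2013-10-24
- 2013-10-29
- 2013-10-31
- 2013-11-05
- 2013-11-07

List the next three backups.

2013-11-12, 2013-11-14, 2013-11-19

Gaps: 2, 5, 2, 5, 2 days — not constant, but cyclic with period 2.
The events fall on every Tuesday and Thursday.
Next Tuesday: 2013-11-12.
Next Thursday: 2013-11-14.
Next Tuesday: 2013-11-19.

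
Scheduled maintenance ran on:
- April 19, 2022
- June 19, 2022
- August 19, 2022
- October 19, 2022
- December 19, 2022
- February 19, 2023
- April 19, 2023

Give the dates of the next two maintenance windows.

June 19, 2023; August 19, 2023

The day-of-month is always 19 (61, 61, 61, 61, 62, 59 days between events).
So this recurs on the 19th of every 2 months.
Next: June 2023 → June 19, 2023.
August 2023: August 19, 2023.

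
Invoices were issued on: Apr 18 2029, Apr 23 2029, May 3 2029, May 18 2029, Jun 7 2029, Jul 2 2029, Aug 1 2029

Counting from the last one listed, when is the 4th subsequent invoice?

Jan 18 2030

Gaps: 5, 10, 15, 20, 25, 30 days — each gap is 5 larger than the previous one.
Next gap: 35 days. Aug 1 2029 + 35 days = Sep 5 2029.
Next gap: 40 days. Sep 5 2029 + 40 days = Oct 15 2029.
Next gap: 45 days. Oct 15 2029 + 45 days = Nov 29 2029.
Next gap: 50 days. Nov 29 2029 + 50 days = Jan 18 2030.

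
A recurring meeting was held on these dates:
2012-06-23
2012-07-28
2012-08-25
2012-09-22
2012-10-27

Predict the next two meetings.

2012-11-24, 2012-12-22

Gaps: 35, 28, 28, 35 days — a mix of 28 and 35. Every date is a Saturday.
Each is the 4th Saturday of its month.
November 2012 — 4th Saturday is 2012-11-24.
4th Saturday of December 2012: 2012-12-22.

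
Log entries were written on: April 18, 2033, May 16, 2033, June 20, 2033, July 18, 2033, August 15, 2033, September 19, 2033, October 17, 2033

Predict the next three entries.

November 21, 2033; December 19, 2033; January 16, 2034

Gaps: 28, 35, 28, 28, 35, 28 days — a mix of 28 and 35. Every date is a Monday.
Each is the 3rd Monday of its month.
November 2033 — 3rd Monday is November 21, 2033.
3rd Monday of December 2033: December 19, 2033.
3rd Monday of January 2034: January 16, 2034.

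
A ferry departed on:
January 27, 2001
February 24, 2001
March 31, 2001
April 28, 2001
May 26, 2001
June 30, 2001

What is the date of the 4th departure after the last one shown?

These are Saturdays with 28, 35, 28, 28, 35-day gaps.
Each is the final Saturday of its month — March 31, 2001 is past the 28th, so '4th Saturday' doesn't fit.
Last Saturday of July 2001: July 28, 2001.
August 2001 ends with Saturday August 25, 2001.
September 2001 ends with Saturday September 29, 2001.
October 2001 ends with Saturday October 27, 2001.

October 27, 2001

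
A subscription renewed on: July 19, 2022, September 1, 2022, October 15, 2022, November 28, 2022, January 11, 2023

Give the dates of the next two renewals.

Every event comes 44 days after the last (44, 44, 44, 44).
January 11, 2023 + 44 days = February 24, 2023.
February 24, 2023 + 44 days = April 9, 2023.

February 24, 2023; April 9, 2023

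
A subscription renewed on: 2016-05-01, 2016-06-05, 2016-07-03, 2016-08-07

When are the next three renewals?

2016-09-04, 2016-10-02, 2016-11-06

All dates are Sundays, 35, 28, 35 days apart.
Specifically, the 1st Sunday of each month.
September 2016 — 1st Sunday is 2016-09-04.
October 2016 — 1st Sunday is 2016-10-02.
1st Sunday of November 2016: 2016-11-06.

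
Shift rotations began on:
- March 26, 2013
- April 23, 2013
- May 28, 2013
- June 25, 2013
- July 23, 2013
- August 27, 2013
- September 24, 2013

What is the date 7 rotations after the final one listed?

April 22, 2014

All dates are Tuesdays, 28, 35, 28, 28, 35, 28 days apart.
Specifically, the 4th Tuesday of each month.
4th Tuesday of October 2013: October 22, 2013.
November 2013 — 4th Tuesday is November 26, 2013.
December 2013 — 4th Tuesday is December 24, 2013.
January 2014 — 4th Tuesday is January 28, 2014.
February 2014 — 4th Tuesday is February 25, 2014.
March 2014 — 4th Tuesday is March 25, 2014.
April 2014 — 4th Tuesday is April 22, 2014.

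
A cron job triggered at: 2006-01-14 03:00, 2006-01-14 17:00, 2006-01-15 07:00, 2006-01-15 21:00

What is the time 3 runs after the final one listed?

Gaps: 14, 14, 14 hours — each event is 14 hours after the previous one.
2006-01-15 21:00 + 14 h = 2006-01-16 11:00.
2006-01-16 11:00 + 14 h = 2006-01-17 01:00.
2006-01-17 01:00 + 14 h = 2006-01-17 15:00.

2006-01-17 15:00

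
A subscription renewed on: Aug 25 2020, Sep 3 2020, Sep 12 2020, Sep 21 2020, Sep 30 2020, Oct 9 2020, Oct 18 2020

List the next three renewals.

The spacing is 9, 9, 9, 9, 9, 9 days — always 9 days.
Oct 18 2020 + 9 days = Oct 27 2020.
Oct 27 2020 + 9 days = Nov 5 2020.
Nov 5 2020 + 9 days = Nov 14 2020.

Oct 27 2020, Nov 5 2020, Nov 14 2020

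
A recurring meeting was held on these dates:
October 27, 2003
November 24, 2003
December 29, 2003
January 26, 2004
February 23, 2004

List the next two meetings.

These are Mondays with 28, 35, 28, 28-day gaps.
Each is the final Monday of its month — December 29, 2003 is past the 28th, so '4th Monday' doesn't fit.
Last Monday of March 2004: March 29, 2004.
Last Monday of April 2004: April 26, 2004.

March 29, 2004; April 26, 2004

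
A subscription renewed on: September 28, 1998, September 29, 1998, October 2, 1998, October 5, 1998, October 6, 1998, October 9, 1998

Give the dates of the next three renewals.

The gap pattern 1, 3, 3, 1, 3 repeats every 3 events.
These are the Mondays, Tuesdays and Fridays of each week.
The following Monday is October 12, 1998.
The following Tuesday is October 13, 1998.
The following Friday is October 16, 1998.

October 12, 1998; October 13, 1998; October 16, 1998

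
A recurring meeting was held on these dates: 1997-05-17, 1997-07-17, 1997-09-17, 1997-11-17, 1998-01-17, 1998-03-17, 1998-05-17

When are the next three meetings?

The day-of-month is always 17 (61, 62, 61, 61, 59, 61 days between events).
So this recurs on the 17th of every 2 months.
Next: July 1998 → 1998-07-17.
Next: September 1998 → 1998-09-17.
November 1998: 1998-11-17.

1998-07-17, 1998-09-17, 1998-11-17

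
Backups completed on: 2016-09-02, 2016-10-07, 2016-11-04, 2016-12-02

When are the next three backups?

Gaps: 35, 28, 28 days — a mix of 28 and 35. Every date is a Friday.
Each is the 1st Friday of its month.
1st Friday of January 2017: 2017-01-06.
1st Friday of February 2017: 2017-02-03.
1st Friday of March 2017: 2017-03-03.

2017-01-06, 2017-02-03, 2017-03-03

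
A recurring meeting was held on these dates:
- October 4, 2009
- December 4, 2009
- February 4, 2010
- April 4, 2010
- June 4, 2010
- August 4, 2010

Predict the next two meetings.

The day-of-month is always 4 (61, 62, 59, 61, 61 days between events).
So this recurs on the 4th of every 2 months.
October 2010: October 4, 2010.
Next: December 2010 → December 4, 2010.

October 4, 2010; December 4, 2010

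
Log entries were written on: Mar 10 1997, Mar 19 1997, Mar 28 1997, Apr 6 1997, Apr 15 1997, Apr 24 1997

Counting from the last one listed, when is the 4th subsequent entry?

The spacing is 9, 9, 9, 9, 9 days — always 9 days.
Apr 24 1997 + 9 days = May 3 1997.
May 3 1997 + 9 days = May 12 1997.
May 12 1997 + 9 days = May 21 1997.
May 21 1997 + 9 days = May 30 1997.

May 30 1997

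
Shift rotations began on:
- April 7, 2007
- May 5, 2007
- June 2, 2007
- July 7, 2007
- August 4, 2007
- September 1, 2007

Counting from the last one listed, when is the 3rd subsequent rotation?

December 1, 2007

These are Saturdays at 28- or 35-day spacing (28, 28, 35, 28, 28).
The pattern: 1st Saturday of the month.
1st Saturday of October 2007: October 6, 2007.
November 2007 — 1st Saturday is November 3, 2007.
1st Saturday of December 2007: December 1, 2007.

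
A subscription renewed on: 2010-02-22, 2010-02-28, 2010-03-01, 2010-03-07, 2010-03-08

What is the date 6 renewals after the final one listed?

2010-03-29

Gaps: 6, 1, 6, 1 days — not constant, but cyclic with period 2.
The events fall on every Monday and Sunday.
The following Sunday is 2010-03-14.
Next Monday: 2010-03-15.
Next Sunday: 2010-03-21.
The following Monday is 2010-03-22.
Next Sunday: 2010-03-28.
Next Monday: 2010-03-29.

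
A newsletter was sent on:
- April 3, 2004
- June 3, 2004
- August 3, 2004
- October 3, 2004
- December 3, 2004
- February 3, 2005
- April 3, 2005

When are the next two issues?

Gaps: 61, 61, 61, 61, 62, 59 days — not constant. Every event is on the 3rd of the month.
Pattern: the 3rd of every 2 months.
June 2005: June 3, 2005.
Next: August 2005 → August 3, 2005.

June 3, 2005; August 3, 2005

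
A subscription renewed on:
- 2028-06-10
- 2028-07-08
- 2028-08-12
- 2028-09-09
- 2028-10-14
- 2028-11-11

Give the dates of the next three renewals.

2028-12-09, 2029-01-13, 2029-02-10

These are Saturdays at 28- or 35-day spacing (28, 35, 28, 35, 28).
The pattern: 2nd Saturday of the month.
2nd Saturday of December 2028: 2028-12-09.
January 2029 — 2nd Saturday is 2029-01-13.
2nd Saturday of February 2029: 2029-02-10.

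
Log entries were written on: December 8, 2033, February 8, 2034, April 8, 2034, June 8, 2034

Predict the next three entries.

The day-of-month is always 8 (62, 59, 61 days between events).
So this recurs on the 8th of every 2 months.
Next: August 2034 → August 8, 2034.
Next: October 2034 → October 8, 2034.
December 2034: December 8, 2034.

August 8, 2034; October 8, 2034; December 8, 2034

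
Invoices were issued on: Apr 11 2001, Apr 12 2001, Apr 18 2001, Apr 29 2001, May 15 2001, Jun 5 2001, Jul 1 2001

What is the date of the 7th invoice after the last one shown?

May 19 2002

Gaps: 1, 6, 11, 16, 21, 26 days — each gap is 5 larger than the previous one.
Next gap: 31 days. Jul 1 2001 + 31 days = Aug 1 2001.
Next gap: 36 days. Aug 1 2001 + 36 days = Sep 6 2001.
Next gap: 41 days. Sep 6 2001 + 41 days = Oct 17 2001.
Next gap: 46 days. Oct 17 2001 + 46 days = Dec 2 2001.
Next gap: 51 days. Dec 2 2001 + 51 days = Jan 22 2002.
Next gap: 56 days. Jan 22 2002 + 56 days = Mar 19 2002.
Next gap: 61 days. Mar 19 2002 + 61 days = May 19 2002.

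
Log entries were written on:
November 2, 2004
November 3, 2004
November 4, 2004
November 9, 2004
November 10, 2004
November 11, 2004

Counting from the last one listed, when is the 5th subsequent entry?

November 24, 2004

Every event lands on a Tuesday or Wednesday or Thursday (gaps cycle 1, 1, 5, 1, 1).
So the schedule is: every Tuesday, Wednesday and Thursday.
Next Tuesday: November 16, 2004.
Next Wednesday: November 17, 2004.
The following Thursday is November 18, 2004.
Next Tuesday: November 23, 2004.
The following Wednesday is November 24, 2004.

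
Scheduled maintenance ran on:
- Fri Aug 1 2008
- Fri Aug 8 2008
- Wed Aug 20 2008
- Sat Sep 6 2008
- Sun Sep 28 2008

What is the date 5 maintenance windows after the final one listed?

Intervals are 7, 12, 17, 22 days — an arithmetic progression with common difference 5.
Next gap: 27 days. Sun Sep 28 2008 + 27 days = Sat Oct 25 2008.
Next gap: 32 days. Sat Oct 25 2008 + 32 days = Wed Nov 26 2008.
Next gap: 37 days. Wed Nov 26 2008 + 37 days = Fri Jan 2 2009.
Next gap: 42 days. Fri Jan 2 2009 + 42 days = Fri Feb 13 2009.
Next gap: 47 days. Fri Feb 13 2009 + 47 days = Wed Apr 1 2009.

Wed Apr 1 2009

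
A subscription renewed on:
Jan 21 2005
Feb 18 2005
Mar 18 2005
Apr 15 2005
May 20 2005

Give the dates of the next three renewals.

Jun 17 2005, Jul 15 2005, Aug 19 2005

All dates are Fridays, 28, 28, 28, 35 days apart.
Specifically, the 3rd Friday of each month.
June 2005 — 3rd Friday is Jun 17 2005.
3rd Friday of July 2005: Jul 15 2005.
August 2005 — 3rd Friday is Aug 19 2005.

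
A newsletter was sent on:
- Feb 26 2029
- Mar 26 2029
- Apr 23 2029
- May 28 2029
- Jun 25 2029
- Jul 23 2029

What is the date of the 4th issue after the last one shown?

Nov 26 2029

These are Mondays at 28- or 35-day spacing (28, 28, 35, 28, 28).
The pattern: 4th Monday of the month.
August 2029 — 4th Monday is Aug 27 2029.
September 2029 — 4th Monday is Sep 24 2029.
October 2029 — 4th Monday is Oct 22 2029.
4th Monday of November 2029: Nov 26 2029.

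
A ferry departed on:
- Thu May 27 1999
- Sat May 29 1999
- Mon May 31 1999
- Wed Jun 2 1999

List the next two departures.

The spacing is 2, 2, 2 days — always 2 days.
Wed Jun 2 1999 + 2 days = Fri Jun 4 1999.
Fri Jun 4 1999 + 2 days = Sun Jun 6 1999.

Fri Jun 4 1999, Sun Jun 6 1999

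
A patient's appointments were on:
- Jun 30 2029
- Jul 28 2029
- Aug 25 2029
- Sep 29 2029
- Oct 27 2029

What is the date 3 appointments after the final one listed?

All Saturdays; the gaps (28, 28, 35, 28) vary with month length.
This is the last Saturday of each month.
Last Saturday of November 2029: Nov 24 2029.
December 2029 ends with Saturday Dec 29 2029.
January 2030 ends with Saturday Jan 26 2030.

Jan 26 2030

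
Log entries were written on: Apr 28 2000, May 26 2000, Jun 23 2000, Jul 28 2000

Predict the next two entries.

All dates are Fridays, 28, 28, 35 days apart.
Specifically, the 4th Friday of each month.
4th Friday of August 2000: Aug 25 2000.
4th Friday of September 2000: Sep 22 2000.

Aug 25 2000, Sep 22 2000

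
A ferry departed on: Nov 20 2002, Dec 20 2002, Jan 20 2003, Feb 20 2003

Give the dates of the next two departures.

The day-of-month is always 20 (30, 31, 31 days between events).
So this recurs on the 20th of each month.
March 2003: Mar 20 2003.
Next: April 2003 → Apr 20 2003.

Mar 20 2003, Apr 20 2003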